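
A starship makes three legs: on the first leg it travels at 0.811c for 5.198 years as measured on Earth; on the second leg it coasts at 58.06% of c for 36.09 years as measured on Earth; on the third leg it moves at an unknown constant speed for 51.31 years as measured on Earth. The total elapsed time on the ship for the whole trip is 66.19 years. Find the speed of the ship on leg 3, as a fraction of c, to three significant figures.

Leg 1: γ = 1/√(1 − 0.811²) = 1/√0.3423 = 1.709; τ_1 = 5.198/1.709 = 3.041 years.
Leg 2: β = 0.5806; γ = 1/√(1 − 0.5806²) = 1/√0.6629 = 1.228; τ_2 = 36.09/1.228 = 29.38 years.
Leg 3: speed unknown; τ_3 = 51.31/γ_3.
Total proper time: 3.041 + 29.38 + τ_3 = 66.19, so τ_3 = 66.19 − 32.43 = 33.76 years.
γ_3 = 51.31/33.76 = 1.520; β = √(1 − 1/γ²) = √0.5670.

β = 0.753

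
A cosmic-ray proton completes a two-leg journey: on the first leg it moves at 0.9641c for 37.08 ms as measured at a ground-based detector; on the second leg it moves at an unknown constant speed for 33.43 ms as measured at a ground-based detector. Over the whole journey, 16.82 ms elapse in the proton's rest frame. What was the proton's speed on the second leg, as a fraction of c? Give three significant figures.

β = 0.978

Leg 1: γ = 1/√(1 − 0.9641²) = 1/√0.07051 = 3.766; τ_1 = 37.08/3.766 = 9.846 ms.
Leg 2: speed unknown; τ_2 = 33.43/γ_2.
Total proper time: 9.846 + τ_2 = 16.82, so τ_2 = 16.82 − 9.846 = 6.974 ms.
γ_2 = 33.43/6.974 = 4.794; β = √(1 − 1/γ²) = √0.9565.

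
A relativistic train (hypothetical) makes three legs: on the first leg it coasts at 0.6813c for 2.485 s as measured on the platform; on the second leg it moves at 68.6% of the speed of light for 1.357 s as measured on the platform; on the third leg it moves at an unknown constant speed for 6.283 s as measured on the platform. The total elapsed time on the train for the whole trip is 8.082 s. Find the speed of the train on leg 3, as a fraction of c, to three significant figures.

Leg 1: γ = 1/√(1 − 0.6813²) = 1/√0.5358 = 1.366; τ_1 = 2.485/1.366 = 1.819 s.
Leg 2: β = 0.686; γ = 1/√(1 − 0.686²) = 1/√0.5294 = 1.374; τ_2 = 1.357/1.374 = 0.9874 s.
Leg 3: speed unknown; τ_3 = 6.283/γ_3.
Total proper time: 1.819 + 0.9874 + τ_3 = 8.082, so τ_3 = 8.082 − 2.806 = 5.276 s.
γ_3 = 6.283/5.276 = 1.191; β = √(1 − 1/γ²) = √0.2950.

β = 0.543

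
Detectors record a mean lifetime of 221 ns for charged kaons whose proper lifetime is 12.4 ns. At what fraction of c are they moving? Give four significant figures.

β = 0.9984

γ = Δt/τ₀ = 221/12.4 = 17.82
β = √(1 − 1/γ²) = √(1 − 0.003148) = √0.9969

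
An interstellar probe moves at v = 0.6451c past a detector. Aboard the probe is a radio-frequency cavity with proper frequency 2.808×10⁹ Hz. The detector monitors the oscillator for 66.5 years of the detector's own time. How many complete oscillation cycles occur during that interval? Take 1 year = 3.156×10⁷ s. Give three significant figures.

N = 4.50×10¹⁸

γ = 1/√(1 − 0.6451²) = 1/√0.5838 = 1.309
During 66.5 years of lab time, the oscillator's proper time advances by τ = Δt/γ = 66.5/1.309 = 50.81 years = 1.604×10⁹ s.
N = f × τ = 2.808×10⁹ × 1.604×10⁹ = 4.503×10¹⁸.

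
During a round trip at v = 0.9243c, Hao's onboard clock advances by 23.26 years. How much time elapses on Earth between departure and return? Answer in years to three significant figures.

Δt = 60.9 years

γ = 1/√(1 − 0.9243²) = 1/√0.1457 = 2.620
Earth-frame duration is the dilated interval: Δt = γτ = 2.620 × 23.26 years.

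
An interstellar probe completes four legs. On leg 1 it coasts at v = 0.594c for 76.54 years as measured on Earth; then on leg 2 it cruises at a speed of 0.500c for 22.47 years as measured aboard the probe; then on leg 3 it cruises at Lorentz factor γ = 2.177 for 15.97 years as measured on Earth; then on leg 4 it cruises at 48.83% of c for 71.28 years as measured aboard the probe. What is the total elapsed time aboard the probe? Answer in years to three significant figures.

Leg 1: γ = 1/√(1 − 0.594²) = 1/√0.6472 = 1.243; τ_1 = 76.54/1.243 = 61.57 years.
Leg 2: 22.47 years is already measured aboard the probe.
Leg 3: γ = 2.177; τ_3 = 15.97/2.177 = 7.336 years.
Leg 4: 71.28 years is already measured aboard the probe.
Total: 61.57 + 22.47 + 7.336 + 71.28 years.

τ = 163 years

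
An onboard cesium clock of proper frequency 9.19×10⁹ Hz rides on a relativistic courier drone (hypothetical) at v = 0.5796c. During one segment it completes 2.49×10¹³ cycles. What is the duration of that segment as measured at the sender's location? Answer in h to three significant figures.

Δt = 0.924 h

γ = 1/√(1 − 0.5796²) = 1/√0.6641 = 1.227
Proper time for N cycles: τ = N/f = 2.49×10¹³/(9.19×10⁹) = 2.709×10³ s = 0.7526 h.
Lab-frame duration Δt = γτ = 1.227 × 0.7526 = 0.9236 h.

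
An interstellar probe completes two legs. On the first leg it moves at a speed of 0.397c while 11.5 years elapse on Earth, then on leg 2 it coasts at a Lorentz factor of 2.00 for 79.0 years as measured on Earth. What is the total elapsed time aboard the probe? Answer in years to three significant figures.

τ = 50.1 years

Leg 1: γ = 1/√(1 − 0.397²) = 1/√0.8424 = 1.090; τ_1 = 11.5/1.090 = 10.55 years.
Leg 2: γ = 2.00; τ_2 = 79.0/2.000 = 39.50 years.
Total: 10.55 + 39.50 years.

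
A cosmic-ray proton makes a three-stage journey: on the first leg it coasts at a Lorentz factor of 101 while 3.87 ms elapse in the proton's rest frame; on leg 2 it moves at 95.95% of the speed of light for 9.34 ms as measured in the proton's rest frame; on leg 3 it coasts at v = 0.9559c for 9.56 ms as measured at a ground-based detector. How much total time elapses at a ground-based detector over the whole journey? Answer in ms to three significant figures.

Δt = 434 ms

Leg 1: γ = 101; Δt_1 = 101.0 × 3.87 = 390.9 ms.
Leg 2: β = 0.9595; γ = 1/√(1 − 0.9595²) = 1/√0.07936 = 3.550; Δt_2 = 3.550 × 9.34 = 33.15 ms.
Leg 3: 9.56 ms is already measured at a ground-based detector.
Total: 390.9 + 33.15 + 9.560 ms.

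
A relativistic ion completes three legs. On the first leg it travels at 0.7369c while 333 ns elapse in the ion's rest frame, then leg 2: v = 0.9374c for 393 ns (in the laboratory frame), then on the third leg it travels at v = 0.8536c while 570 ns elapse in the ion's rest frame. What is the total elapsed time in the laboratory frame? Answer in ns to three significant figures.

Δt = 1980 ns

Leg 1: γ = 1/√(1 − 0.7369²) = 1/√0.4570 = 1.479; Δt_1 = 1.479 × 333 = 492.6 ns.
Leg 2: 393 ns is already measured in the laboratory frame.
Leg 3: γ = 1/√(1 − 0.8536²) = 1/√0.2714 = 1.920; Δt_3 = 1.920 × 570 = 1094 ns.
Total: 492.6 + 393.0 + 1094 ns.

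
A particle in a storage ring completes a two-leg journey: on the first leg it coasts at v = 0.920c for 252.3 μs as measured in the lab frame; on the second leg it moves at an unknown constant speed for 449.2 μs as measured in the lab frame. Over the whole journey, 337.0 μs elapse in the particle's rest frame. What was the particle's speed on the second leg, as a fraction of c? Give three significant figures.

β = 0.848

Leg 1: γ = 1/√(1 − 0.920²) = 1/√0.1536 = 2.552; τ_1 = 252.3/2.552 = 98.88 μs.
Leg 2: speed unknown; τ_2 = 449.2/γ_2.
Total proper time: 98.88 + τ_2 = 337.0, so τ_2 = 337.0 − 98.88 = 238.1 μs.
γ_2 = 449.2/238.1 = 1.886; β = √(1 − 1/γ²) = √0.7190.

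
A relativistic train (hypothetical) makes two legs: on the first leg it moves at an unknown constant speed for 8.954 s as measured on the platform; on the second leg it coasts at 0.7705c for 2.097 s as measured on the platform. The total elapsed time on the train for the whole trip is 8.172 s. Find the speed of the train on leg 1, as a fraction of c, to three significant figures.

β = 0.646

Leg 1: speed unknown; τ_1 = 8.954/γ_1.
Leg 2: γ = 1/√(1 − 0.7705²) = 1/√0.4063 = 1.569; τ_2 = 2.097/1.569 = 1.337 s.
Total proper time: τ_1 + 1.337 = 8.172, so τ_1 = 8.172 − 1.337 = 6.835 s.
γ_1 = 8.954/6.835 = 1.310; β = √(1 − 1/γ²) = √0.4173.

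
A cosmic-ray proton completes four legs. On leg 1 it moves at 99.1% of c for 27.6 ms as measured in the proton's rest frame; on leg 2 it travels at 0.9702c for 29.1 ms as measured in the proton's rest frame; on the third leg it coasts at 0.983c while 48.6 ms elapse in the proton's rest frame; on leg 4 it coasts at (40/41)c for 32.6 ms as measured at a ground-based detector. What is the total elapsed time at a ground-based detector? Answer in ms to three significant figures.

Δt = 624 ms

Leg 1: β = 0.991; γ = 1/√(1 − 0.991²) = 1/√0.01792 = 7.470; Δt_1 = 7.470 × 27.6 = 206.2 ms.
Leg 2: γ = 1/√(1 − 0.9702²) = 1/√0.05871 = 4.127; Δt_2 = 4.127 × 29.1 = 120.1 ms.
Leg 3: γ = 1/√(1 − 0.983²) = 1/√0.03371 = 5.446; Δt_3 = 5.446 × 48.6 = 264.7 ms.
Leg 4: 32.6 ms is already measured at a ground-based detector.
Total: 206.2 + 120.1 + 264.7 + 32.60 ms.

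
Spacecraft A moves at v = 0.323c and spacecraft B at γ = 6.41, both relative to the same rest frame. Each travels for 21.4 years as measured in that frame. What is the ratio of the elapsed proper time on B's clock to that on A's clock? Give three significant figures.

A: γ = 1/√(1 − 0.323²) = 1/√0.8957 = 1.057. B: γ = 6.41.
τ_A/τ_B = γ_B/γ_A = 6.410/1.057 = 6.066, so τ_B/τ_A = 0.1648.

τ_B/τ_A = 0.165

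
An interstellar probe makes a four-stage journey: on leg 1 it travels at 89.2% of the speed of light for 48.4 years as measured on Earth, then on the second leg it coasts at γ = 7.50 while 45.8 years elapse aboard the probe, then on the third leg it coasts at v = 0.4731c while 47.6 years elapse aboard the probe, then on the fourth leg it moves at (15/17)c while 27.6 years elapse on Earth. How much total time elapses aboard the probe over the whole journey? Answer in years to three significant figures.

Leg 1: β = 0.892; γ = 1/√(1 − 0.892²) = 1/√0.2043 = 2.212; τ_1 = 48.4/2.212 = 21.88 years.
Leg 2: 45.8 years is already measured aboard the probe.
Leg 3: 47.6 years is already measured aboard the probe.
Leg 4: γ = 1/√(1 − (15/17)²) = 17/8 = 2.125; τ_4 = 27.6/2.125 = 12.99 years.
Total: 21.88 + 45.80 + 47.60 + 12.99 years.

τ = 128 years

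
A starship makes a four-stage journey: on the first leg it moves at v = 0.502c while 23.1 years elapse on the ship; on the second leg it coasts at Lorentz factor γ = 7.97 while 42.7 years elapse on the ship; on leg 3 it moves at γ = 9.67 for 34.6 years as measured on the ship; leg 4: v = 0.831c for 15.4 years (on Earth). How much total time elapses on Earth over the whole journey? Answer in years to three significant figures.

Δt = 717 years

Leg 1: γ = 1/√(1 − 0.502²) = 1/√0.7480 = 1.156; Δt_1 = 1.156 × 23.1 = 26.71 years.
Leg 2: γ = 7.97; Δt_2 = 7.970 × 42.7 = 340.3 years.
Leg 3: γ = 9.67; Δt_3 = 9.670 × 34.6 = 334.6 years.
Leg 4: 15.4 years is already measured on Earth.
Total: 26.71 + 340.3 + 334.6 + 15.40 years.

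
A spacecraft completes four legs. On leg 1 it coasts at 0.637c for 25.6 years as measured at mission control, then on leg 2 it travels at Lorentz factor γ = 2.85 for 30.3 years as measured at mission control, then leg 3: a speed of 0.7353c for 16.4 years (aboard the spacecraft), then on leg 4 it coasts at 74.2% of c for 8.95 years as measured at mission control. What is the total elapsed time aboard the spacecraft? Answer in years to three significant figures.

Leg 1: γ = 1/√(1 − 0.637²) = 1/√0.5942 = 1.297; τ_1 = 25.6/1.297 = 19.73 years.
Leg 2: γ = 2.85; τ_2 = 30.3/2.850 = 10.63 years.
Leg 3: 16.4 years is already measured aboard the spacecraft.
Leg 4: β = 0.742; γ = 1/√(1 − 0.742²) = 1/√0.4494 = 1.492; τ_4 = 8.95/1.492 = 6.000 years.
Total: 19.73 + 10.63 + 16.40 + 6.000 years.

τ = 52.8 years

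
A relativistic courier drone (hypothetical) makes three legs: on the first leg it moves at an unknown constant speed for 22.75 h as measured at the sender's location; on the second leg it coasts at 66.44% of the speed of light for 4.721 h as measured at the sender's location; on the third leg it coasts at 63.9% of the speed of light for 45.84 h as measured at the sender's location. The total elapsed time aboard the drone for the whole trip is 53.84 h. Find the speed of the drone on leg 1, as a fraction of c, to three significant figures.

Leg 1: speed unknown; τ_1 = 22.75/γ_1.
Leg 2: β = 0.6644; γ = 1/√(1 − 0.6644²) = 1/√0.5586 = 1.338; τ_2 = 4.721/1.338 = 3.528 h.
Leg 3: β = 0.639; γ = 1/√(1 − 0.639²) = 1/√0.5917 = 1.300; τ_3 = 45.84/1.300 = 35.26 h.
Total proper time: τ_1 + 3.528 + 35.26 = 53.84, so τ_1 = 53.84 − 38.79 = 15.05 h.
γ_1 = 22.75/15.05 = 1.512; β = √(1 − 1/γ²) = √0.5623.

β = 0.750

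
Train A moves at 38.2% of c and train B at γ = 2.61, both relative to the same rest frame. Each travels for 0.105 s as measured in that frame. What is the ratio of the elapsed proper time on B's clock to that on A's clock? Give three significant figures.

A: β = 0.382; γ = 1/√(1 − 0.382²) = 1/√0.8541 = 1.082. B: γ = 2.61.
τ_A/τ_B = γ_B/γ_A = 2.610/1.082 = 2.412, so τ_B/τ_A = 0.4146.

τ_B/τ_A = 0.415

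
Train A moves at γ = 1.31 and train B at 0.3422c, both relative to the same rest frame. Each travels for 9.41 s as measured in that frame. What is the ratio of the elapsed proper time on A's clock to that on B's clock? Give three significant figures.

τ_A/τ_B = 0.812

A: γ = 1.31. B: γ = 1/√(1 − 0.3422²) = 1/√0.8829 = 1.064.
τ_A/τ_B = γ_B/γ_A = 1.064/1.310 = 0.8124, so τ_A/τ_B = 0.8124.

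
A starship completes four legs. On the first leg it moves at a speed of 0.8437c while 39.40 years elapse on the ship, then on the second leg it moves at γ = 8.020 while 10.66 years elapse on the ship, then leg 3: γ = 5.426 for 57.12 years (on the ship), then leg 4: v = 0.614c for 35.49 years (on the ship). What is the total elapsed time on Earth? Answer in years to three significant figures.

Leg 1: γ = 1/√(1 − 0.8437²) = 1/√0.2882 = 1.863; Δt_1 = 1.863 × 39.40 = 73.40 years.
Leg 2: γ = 8.020; Δt_2 = 8.020 × 10.66 = 85.49 years.
Leg 3: γ = 5.426; Δt_3 = 5.426 × 57.12 = 309.9 years.
Leg 4: γ = 1/√(1 − 0.614²) = 1/√0.6230 = 1.267; Δt_4 = 1.267 × 35.49 = 44.96 years.
Total: 73.40 + 85.49 + 309.9 + 44.96 years.

Δt = 514 years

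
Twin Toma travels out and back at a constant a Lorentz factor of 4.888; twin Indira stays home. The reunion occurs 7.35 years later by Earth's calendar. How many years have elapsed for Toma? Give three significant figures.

τ = 1.50 years

γ = 4.888
Toma's clock measures proper time along the trip: τ = Δt/γ = 7.35/4.888 years.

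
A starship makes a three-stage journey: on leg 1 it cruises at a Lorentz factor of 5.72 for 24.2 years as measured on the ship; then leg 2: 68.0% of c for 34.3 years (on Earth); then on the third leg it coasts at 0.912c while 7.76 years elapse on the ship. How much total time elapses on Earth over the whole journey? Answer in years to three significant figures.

Δt = 192 years

Leg 1: γ = 5.72; Δt_1 = 5.720 × 24.2 = 138.4 years.
Leg 2: 34.3 years is already measured on Earth.
Leg 3: γ = 1/√(1 − 0.912²) = 1/√0.1683 = 2.438; Δt_3 = 2.438 × 7.76 = 18.92 years.
Total: 138.4 + 34.30 + 18.92 years.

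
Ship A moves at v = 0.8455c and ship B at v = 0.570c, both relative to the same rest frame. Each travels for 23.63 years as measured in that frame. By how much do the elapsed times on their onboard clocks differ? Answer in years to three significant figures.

A: γ = 1/√(1 − 0.8455²) = 1/√0.2851 = 1.873; τ_A = 23.63/1.873 = 12.62 years.
B: γ = 1/√(1 − 0.570²) = 1/√0.6751 = 1.217; τ_B = 23.63/1.217 = 19.42 years.

|τ_A − τ_B| = 6.80 years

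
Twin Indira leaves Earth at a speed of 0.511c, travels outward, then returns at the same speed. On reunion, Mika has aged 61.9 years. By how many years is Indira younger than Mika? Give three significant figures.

Δt − τ = 8.69 years

γ = 1/√(1 − 0.511²) = 1/√0.7389 = 1.163
Indira's elapsed proper time: τ = 61.9/1.163 = 53.21 years.
Age gap = Δt − τ = 61.9 − 53.21 years.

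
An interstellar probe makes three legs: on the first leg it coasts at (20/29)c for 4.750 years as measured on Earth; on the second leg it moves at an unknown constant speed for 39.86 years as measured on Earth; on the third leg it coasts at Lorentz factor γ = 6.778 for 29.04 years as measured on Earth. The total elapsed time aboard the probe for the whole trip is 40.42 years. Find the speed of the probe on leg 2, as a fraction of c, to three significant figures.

Leg 1: γ = 1/√(1 − (20/29)²) = 29/21 ≈ 1.381; τ_1 = 4.750/1.381 = 3.440 years.
Leg 2: speed unknown; τ_2 = 39.86/γ_2.
Leg 3: γ = 6.778; τ_3 = 29.04/6.778 = 4.284 years.
Total proper time: 3.440 + τ_2 + 4.284 = 40.42, so τ_2 = 40.42 − 7.724 = 32.70 years.
γ_2 = 39.86/32.70 = 1.219; β = √(1 − 1/γ²) = √0.3272.

β = 0.572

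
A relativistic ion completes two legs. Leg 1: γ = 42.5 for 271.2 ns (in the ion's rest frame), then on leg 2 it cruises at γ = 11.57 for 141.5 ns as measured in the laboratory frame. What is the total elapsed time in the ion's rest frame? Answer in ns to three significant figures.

τ = 283 ns

Leg 1: 271.2 ns is already measured in the ion's rest frame.
Leg 2: γ = 11.57; τ_2 = 141.5/11.57 = 12.23 ns.
Total: 271.2 + 12.23 ns.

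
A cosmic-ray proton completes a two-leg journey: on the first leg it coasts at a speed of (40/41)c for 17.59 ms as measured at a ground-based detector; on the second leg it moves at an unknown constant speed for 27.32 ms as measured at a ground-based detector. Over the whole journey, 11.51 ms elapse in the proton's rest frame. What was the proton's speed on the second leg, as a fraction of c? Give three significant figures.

Leg 1: γ = 1/√(1 − (40/41)²) = 41/9 ≈ 4.556; τ_1 = 17.59/4.556 = 3.861 ms.
Leg 2: speed unknown; τ_2 = 27.32/γ_2.
Total proper time: 3.861 + τ_2 = 11.51, so τ_2 = 11.51 − 3.861 = 7.649 ms.
γ_2 = 27.32/7.649 = 3.572; β = √(1 − 1/γ²) = √0.9216.

β = 0.960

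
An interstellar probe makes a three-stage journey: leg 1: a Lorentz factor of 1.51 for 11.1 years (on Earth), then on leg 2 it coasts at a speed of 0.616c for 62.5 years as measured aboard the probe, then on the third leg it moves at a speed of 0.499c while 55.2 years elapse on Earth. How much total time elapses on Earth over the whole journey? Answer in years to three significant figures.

Leg 1: 11.1 years is already measured on Earth.
Leg 2: γ = 1/√(1 − 0.616²) = 1/√0.6205 = 1.269; Δt_2 = 1.269 × 62.5 = 79.34 years.
Leg 3: 55.2 years is already measured on Earth.
Total: 11.10 + 79.34 + 55.20 years.

Δt = 146 years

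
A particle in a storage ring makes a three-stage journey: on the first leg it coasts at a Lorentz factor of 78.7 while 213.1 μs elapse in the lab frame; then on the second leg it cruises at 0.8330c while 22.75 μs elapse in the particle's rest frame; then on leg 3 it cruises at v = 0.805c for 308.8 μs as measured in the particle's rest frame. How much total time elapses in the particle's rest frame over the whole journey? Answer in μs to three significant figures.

τ = 334 μs

Leg 1: γ = 78.7; τ_1 = 213.1/78.70 = 2.708 μs.
Leg 2: 22.75 μs is already measured in the particle's rest frame.
Leg 3: 308.8 μs is already measured in the particle's rest frame.
Total: 2.708 + 22.75 + 308.8 μs.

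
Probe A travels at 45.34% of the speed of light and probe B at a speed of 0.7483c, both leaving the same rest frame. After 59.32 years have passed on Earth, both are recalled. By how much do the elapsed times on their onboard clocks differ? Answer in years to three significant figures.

|τ_A − τ_B| = 13.5 years

A: β = 0.4534; γ = 1/√(1 − 0.4534²) = 1/√0.7944 = 1.122; τ_A = 59.32/1.122 = 52.87 years.
B: γ = 1/√(1 − 0.7483²) = 1/√0.4400 = 1.507; τ_B = 59.32/1.507 = 39.35 years.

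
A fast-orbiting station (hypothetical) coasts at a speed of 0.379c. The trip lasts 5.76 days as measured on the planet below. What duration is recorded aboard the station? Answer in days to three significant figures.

τ = 5.33 days

γ = 1/√(1 − 0.379²) = 1/√0.8564 = 1.081
The interval measured on the planet below is the dilated one; the clock aboard the station measures the proper time τ = Δt/γ = 5.76/1.081 days.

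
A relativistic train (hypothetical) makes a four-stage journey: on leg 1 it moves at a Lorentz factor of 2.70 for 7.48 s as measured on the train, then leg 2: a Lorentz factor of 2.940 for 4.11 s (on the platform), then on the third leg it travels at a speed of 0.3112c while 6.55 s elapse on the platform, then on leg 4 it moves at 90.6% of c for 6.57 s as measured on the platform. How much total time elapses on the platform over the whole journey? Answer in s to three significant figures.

Leg 1: γ = 2.70; Δt_1 = 2.700 × 7.48 = 20.20 s.
Leg 2: 4.11 s is already measured on the platform.
Leg 3: 6.55 s is already measured on the platform.
Leg 4: 6.57 s is already measured on the platform.
Total: 20.20 + 4.110 + 6.550 + 6.570 s.

Δt = 37.4 s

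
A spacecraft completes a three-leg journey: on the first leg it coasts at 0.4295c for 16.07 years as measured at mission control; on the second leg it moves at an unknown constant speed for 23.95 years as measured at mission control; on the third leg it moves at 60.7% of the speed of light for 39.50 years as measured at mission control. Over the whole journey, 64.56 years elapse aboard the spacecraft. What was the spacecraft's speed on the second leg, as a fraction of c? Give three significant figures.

β = 0.627

Leg 1: γ = 1/√(1 − 0.4295²) = 1/√0.8155 = 1.107; τ_1 = 16.07/1.107 = 14.51 years.
Leg 2: speed unknown; τ_2 = 23.95/γ_2.
Leg 3: β = 0.607; γ = 1/√(1 − 0.607²) = 1/√0.6316 = 1.258; τ_3 = 39.50/1.258 = 31.39 years.
Total proper time: 14.51 + τ_2 + 31.39 = 64.56, so τ_2 = 64.56 − 45.90 = 18.66 years.
γ_2 = 23.95/18.66 = 1.284; β = √(1 − 1/γ²) = √0.3932.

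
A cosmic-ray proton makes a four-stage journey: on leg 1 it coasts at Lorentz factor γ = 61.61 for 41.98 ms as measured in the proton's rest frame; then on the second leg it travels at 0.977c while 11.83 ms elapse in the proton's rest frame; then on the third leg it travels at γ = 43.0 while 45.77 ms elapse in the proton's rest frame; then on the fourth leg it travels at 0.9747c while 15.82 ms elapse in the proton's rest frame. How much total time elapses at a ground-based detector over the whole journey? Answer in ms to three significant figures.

Leg 1: γ = 61.61; Δt_1 = 61.61 × 41.98 = 2586 ms.
Leg 2: γ = 1/√(1 − 0.977²) = 1/√0.04547 = 4.690; Δt_2 = 4.690 × 11.83 = 55.48 ms.
Leg 3: γ = 43.0; Δt_3 = 43.00 × 45.77 = 1968 ms.
Leg 4: γ = 1/√(1 − 0.9747²) = 1/√0.04996 = 4.474; Δt_4 = 4.474 × 15.82 = 70.78 ms.
Total: 2586 + 55.48 + 1968 + 70.78 ms.

Δt = 4680 ms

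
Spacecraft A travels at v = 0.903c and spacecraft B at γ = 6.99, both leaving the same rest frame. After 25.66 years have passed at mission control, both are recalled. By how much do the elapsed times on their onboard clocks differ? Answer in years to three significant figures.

A: γ = 1/√(1 − 0.903²) = 1/√0.1846 = 2.328; τ_A = 25.66/2.328 = 11.02 years.
B: γ = 6.99; τ_B = 25.66/6.990 = 3.671 years.

|τ_A − τ_B| = 7.35 years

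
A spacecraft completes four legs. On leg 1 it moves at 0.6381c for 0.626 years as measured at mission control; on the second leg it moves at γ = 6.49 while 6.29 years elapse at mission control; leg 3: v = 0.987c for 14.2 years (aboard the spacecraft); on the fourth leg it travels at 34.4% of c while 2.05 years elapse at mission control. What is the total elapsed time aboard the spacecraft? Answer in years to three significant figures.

τ = 17.6 years

Leg 1: γ = 1/√(1 − 0.6381²) = 1/√0.5928 = 1.299; τ_1 = 0.626/1.299 = 0.4820 years.
Leg 2: γ = 6.49; τ_2 = 6.29/6.490 = 0.9692 years.
Leg 3: 14.2 years is already measured aboard the spacecraft.
Leg 4: β = 0.344; γ = 1/√(1 − 0.344²) = 1/√0.8817 = 1.065; τ_4 = 2.05/1.065 = 1.925 years.
Total: 0.4820 + 0.9692 + 14.20 + 1.925 years.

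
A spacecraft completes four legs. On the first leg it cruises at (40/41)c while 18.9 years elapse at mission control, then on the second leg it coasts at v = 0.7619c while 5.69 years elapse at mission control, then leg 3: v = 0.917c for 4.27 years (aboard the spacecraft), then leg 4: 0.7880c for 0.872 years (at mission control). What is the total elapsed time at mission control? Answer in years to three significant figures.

Δt = 36.2 years

Leg 1: 18.9 years is already measured at mission control.
Leg 2: 5.69 years is already measured at mission control.
Leg 3: γ = 1/√(1 − 0.917²) = 1/√0.1591 = 2.507; Δt_3 = 2.507 × 4.27 = 10.70 years.
Leg 4: 0.872 years is already measured at mission control.
Total: 18.90 + 5.690 + 10.70 + 0.8720 years.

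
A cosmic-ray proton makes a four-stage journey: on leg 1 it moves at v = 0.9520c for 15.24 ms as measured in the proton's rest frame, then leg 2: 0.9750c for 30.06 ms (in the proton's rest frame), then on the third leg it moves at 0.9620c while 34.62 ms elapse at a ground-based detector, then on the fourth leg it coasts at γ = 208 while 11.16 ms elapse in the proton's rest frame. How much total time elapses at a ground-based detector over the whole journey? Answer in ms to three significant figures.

Leg 1: γ = 1/√(1 − 0.9520²) = 1/√0.09370 = 3.267; Δt_1 = 3.267 × 15.24 = 49.79 ms.
Leg 2: γ = 1/√(1 − 0.9750²) = 1/√0.04938 = 4.500; Δt_2 = 4.500 × 30.06 = 135.3 ms.
Leg 3: 34.62 ms is already measured at a ground-based detector.
Leg 4: γ = 208; Δt_4 = 208.0 × 11.16 = 2321 ms.
Total: 49.79 + 135.3 + 34.62 + 2321 ms.

Δt = 2540 ms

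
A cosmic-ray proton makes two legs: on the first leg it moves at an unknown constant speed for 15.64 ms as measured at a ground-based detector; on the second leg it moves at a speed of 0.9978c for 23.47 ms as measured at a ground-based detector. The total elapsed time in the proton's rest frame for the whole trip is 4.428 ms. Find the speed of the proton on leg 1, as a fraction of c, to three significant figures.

Leg 1: speed unknown; τ_1 = 15.64/γ_1.
Leg 2: γ = 1/√(1 − 0.9978²) = 1/√0.004395 = 15.08; τ_2 = 23.47/15.08 = 1.556 ms.
Total proper time: τ_1 + 1.556 = 4.428, so τ_1 = 4.428 − 1.556 = 2.872 ms.
γ_1 = 15.64/2.872 = 5.446; β = √(1 − 1/γ²) = √0.9663.

β = 0.983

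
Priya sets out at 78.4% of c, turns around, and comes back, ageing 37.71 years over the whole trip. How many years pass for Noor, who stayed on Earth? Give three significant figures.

Δt = 60.7 years

β = 0.784; γ = 1/√(1 − 0.784²) = 1/√0.3853 = 1.611
Earth-frame duration is the dilated interval: Δt = γτ = 1.611 × 37.71 years.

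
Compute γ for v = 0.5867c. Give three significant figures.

γ = 1.23

γ = 1/√(1 − 0.5867²) = 1/√0.6558 = 1.235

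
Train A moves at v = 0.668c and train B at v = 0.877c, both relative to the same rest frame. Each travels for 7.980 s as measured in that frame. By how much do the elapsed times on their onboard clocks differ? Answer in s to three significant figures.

|τ_A − τ_B| = 2.10 s

A: γ = 1/√(1 − 0.668²) = 1/√0.5538 = 1.344; τ_A = 7.980/1.344 = 5.938 s.
B: γ = 1/√(1 − 0.877²) = 1/√0.2309 = 2.081; τ_B = 7.980/2.081 = 3.834 s.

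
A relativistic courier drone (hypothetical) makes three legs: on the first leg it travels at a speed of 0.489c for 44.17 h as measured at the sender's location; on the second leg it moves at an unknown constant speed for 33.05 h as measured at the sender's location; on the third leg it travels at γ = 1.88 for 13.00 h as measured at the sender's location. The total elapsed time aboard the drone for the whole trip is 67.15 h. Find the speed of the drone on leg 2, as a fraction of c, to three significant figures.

Leg 1: γ = 1/√(1 − 0.489²) = 1/√0.7609 = 1.146; τ_1 = 44.17/1.146 = 38.53 h.
Leg 2: speed unknown; τ_2 = 33.05/γ_2.
Leg 3: γ = 1.88; τ_3 = 13.00/1.880 = 6.915 h.
Total proper time: 38.53 + τ_2 + 6.915 = 67.15, so τ_2 = 67.15 − 45.44 = 21.71 h.
γ_2 = 33.05/21.71 = 1.523; β = √(1 − 1/γ²) = √0.5686.

β = 0.754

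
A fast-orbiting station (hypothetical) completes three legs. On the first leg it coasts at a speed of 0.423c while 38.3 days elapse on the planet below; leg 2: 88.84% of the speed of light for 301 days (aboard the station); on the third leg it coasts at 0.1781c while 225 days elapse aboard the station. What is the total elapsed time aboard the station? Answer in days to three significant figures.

τ = 561 days

Leg 1: γ = 1/√(1 − 0.423²) = 1/√0.8211 = 1.104; τ_1 = 38.3/1.104 = 34.70 days.
Leg 2: 301 days is already measured aboard the station.
Leg 3: 225 days is already measured aboard the station.
Total: 34.70 + 301.0 + 225.0 days.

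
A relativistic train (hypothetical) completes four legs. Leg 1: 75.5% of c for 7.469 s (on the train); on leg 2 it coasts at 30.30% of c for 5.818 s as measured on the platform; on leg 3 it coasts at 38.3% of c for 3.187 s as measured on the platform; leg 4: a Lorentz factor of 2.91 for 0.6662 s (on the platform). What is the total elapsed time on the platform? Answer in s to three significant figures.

Δt = 21.1 s

Leg 1: β = 0.755; γ = 1/√(1 − 0.755²) = 1/√0.4300 = 1.525; Δt_1 = 1.525 × 7.469 = 11.39 s.
Leg 2: 5.818 s is already measured on the platform.
Leg 3: 3.187 s is already measured on the platform.
Leg 4: 0.6662 s is already measured on the platform.
Total: 11.39 + 5.818 + 3.187 + 0.6662 s.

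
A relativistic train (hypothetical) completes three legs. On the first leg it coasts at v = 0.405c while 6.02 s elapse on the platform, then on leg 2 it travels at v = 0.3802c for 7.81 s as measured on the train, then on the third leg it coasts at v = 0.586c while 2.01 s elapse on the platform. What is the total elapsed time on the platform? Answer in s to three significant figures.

Leg 1: 6.02 s is already measured on the platform.
Leg 2: γ = 1/√(1 − 0.3802²) = 1/√0.8554 = 1.081; Δt_2 = 1.081 × 7.81 = 8.444 s.
Leg 3: 2.01 s is already measured on the platform.
Total: 6.020 + 8.444 + 2.010 s.

Δt = 16.5 s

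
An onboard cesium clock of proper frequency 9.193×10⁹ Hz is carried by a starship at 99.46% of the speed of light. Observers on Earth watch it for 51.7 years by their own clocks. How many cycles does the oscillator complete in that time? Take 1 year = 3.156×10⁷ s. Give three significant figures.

N = 1.56×10¹⁸

β = 0.9946; γ = 1/√(1 − 0.9946²) = 1/√0.01077 = 9.636
During 51.7 years of lab time, the oscillator's proper time advances by τ = Δt/γ = 51.7/9.636 = 5.366 years = 1.693×10⁸ s.
N = f × τ = 9.193×10⁹ × 1.693×10⁸ = 1.557×10¹⁸.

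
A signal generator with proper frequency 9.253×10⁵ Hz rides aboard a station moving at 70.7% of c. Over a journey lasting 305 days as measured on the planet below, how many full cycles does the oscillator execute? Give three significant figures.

β = 0.707; γ = 1/√(1 − 0.707²) = 1/√0.5002 = 1.414
The oscillator's own cycle count is N = f × τ where τ is the proper time aboard the station. τ = Δt/γ = 305/1.414 = 215.7 days = 1.864×10⁷ s.
N = 9.253×10⁵ × 1.864×10⁷ = 1.724×10¹³.

N = 1.72×10¹³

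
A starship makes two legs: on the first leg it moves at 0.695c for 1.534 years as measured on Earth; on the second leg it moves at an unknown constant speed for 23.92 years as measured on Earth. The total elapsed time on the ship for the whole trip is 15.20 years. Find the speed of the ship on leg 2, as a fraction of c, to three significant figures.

β = 0.808

Leg 1: γ = 1/√(1 − 0.695²) = 1/√0.5170 = 1.391; τ_1 = 1.534/1.391 = 1.103 years.
Leg 2: speed unknown; τ_2 = 23.92/γ_2.
Total proper time: 1.103 + τ_2 = 15.20, so τ_2 = 15.20 − 1.103 = 14.10 years.
γ_2 = 23.92/14.10 = 1.697; β = √(1 − 1/γ²) = √0.6527.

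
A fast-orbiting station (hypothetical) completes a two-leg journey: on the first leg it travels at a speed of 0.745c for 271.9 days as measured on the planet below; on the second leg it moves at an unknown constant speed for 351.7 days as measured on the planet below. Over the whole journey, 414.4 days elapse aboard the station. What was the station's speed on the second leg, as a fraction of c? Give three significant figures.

Leg 1: γ = 1/√(1 − 0.745²) = 1/√0.4450 = 1.499; τ_1 = 271.9/1.499 = 181.4 days.
Leg 2: speed unknown; τ_2 = 351.7/γ_2.
Total proper time: 181.4 + τ_2 = 414.4, so τ_2 = 414.4 − 181.4 = 233.0 days.
γ_2 = 351.7/233.0 = 1.509; β = √(1 − 1/γ²) = √0.5610.

β = 0.749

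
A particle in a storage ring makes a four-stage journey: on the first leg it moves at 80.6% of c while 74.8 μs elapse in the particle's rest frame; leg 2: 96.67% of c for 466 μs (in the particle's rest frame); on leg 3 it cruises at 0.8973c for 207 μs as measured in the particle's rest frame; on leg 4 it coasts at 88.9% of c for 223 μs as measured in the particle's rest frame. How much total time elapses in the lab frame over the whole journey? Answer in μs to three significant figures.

Δt = 2900 μs

Leg 1: β = 0.806; γ = 1/√(1 − 0.806²) = 1/√0.3504 = 1.689; Δt_1 = 1.689 × 74.8 = 126.4 μs.
Leg 2: β = 0.9667; γ = 1/√(1 − 0.9667²) = 1/√0.06549 = 3.908; Δt_2 = 3.908 × 466 = 1821 μs.
Leg 3: γ = 1/√(1 − 0.8973²) = 1/√0.1949 = 2.265; Δt_3 = 2.265 × 207 = 468.9 μs.
Leg 4: β = 0.889; γ = 1/√(1 − 0.889²) = 1/√0.2097 = 2.184; Δt_4 = 2.184 × 223 = 487.0 μs.
Total: 126.4 + 1821 + 468.9 + 487.0 μs.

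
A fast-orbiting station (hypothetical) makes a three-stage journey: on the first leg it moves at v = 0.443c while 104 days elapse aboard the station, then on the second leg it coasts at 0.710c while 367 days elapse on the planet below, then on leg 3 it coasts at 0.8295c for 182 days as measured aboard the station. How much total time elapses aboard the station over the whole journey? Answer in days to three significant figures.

τ = 544 days

Leg 1: 104 days is already measured aboard the station.
Leg 2: γ = 1/√(1 − 0.710²) = 1/√0.4959 = 1.420; τ_2 = 367/1.420 = 258.4 days.
Leg 3: 182 days is already measured aboard the station.
Total: 104.0 + 258.4 + 182.0 days.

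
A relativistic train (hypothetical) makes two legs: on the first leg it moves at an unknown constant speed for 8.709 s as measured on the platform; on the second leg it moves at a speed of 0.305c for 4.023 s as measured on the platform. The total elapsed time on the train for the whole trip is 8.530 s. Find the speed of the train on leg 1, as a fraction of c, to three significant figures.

Leg 1: speed unknown; τ_1 = 8.709/γ_1.
Leg 2: γ = 1/√(1 − 0.305²) = 1/√0.9070 = 1.050; τ_2 = 4.023/1.050 = 3.831 s.
Total proper time: τ_1 + 3.831 = 8.530, so τ_1 = 8.530 − 3.831 = 4.699 s.
γ_1 = 8.709/4.699 = 1.853; β = √(1 − 1/γ²) = √0.7089.

β = 0.842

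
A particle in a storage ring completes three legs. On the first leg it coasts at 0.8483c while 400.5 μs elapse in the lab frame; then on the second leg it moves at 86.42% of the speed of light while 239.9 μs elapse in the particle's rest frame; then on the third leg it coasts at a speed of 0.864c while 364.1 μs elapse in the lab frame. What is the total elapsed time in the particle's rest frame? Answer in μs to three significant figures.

Leg 1: γ = 1/√(1 − 0.8483²) = 1/√0.2804 = 1.889; τ_1 = 400.5/1.889 = 212.1 μs.
Leg 2: 239.9 μs is already measured in the particle's rest frame.
Leg 3: γ = 1/√(1 − 0.864²) = 1/√0.2535 = 1.986; τ_3 = 364.1/1.986 = 183.3 μs.
Total: 212.1 + 239.9 + 183.3 μs.

τ = 635 μs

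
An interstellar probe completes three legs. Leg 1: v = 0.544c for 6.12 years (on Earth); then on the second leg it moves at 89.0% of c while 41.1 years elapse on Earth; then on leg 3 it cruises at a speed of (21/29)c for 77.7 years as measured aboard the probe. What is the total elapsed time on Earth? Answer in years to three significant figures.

Δt = 160 years

Leg 1: 6.12 years is already measured on Earth.
Leg 2: 41.1 years is already measured on Earth.
Leg 3: γ = 1/√(1 − (21/29)²) = 29/20 = 1.450; Δt_3 = 1.450 × 77.7 = 112.7 years.
Total: 6.120 + 41.10 + 112.7 years.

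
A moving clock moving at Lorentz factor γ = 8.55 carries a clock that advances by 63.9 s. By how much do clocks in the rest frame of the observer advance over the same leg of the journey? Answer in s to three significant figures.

γ = 8.55
The interval measured on the moving clock is the proper time (both events occur at the same place in that frame); the lab-frame interval is Δt = γτ = 8.550 × 63.9 s.

Δt = 546 s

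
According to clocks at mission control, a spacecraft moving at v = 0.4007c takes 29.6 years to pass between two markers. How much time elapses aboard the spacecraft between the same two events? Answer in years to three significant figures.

τ = 27.1 years

γ = 1/√(1 − 0.4007²) = 1/√0.8394 = 1.091
The interval measured at mission control is the dilated one; the clock aboard the spacecraft measures the proper time τ = Δt/γ = 29.6/1.091 years.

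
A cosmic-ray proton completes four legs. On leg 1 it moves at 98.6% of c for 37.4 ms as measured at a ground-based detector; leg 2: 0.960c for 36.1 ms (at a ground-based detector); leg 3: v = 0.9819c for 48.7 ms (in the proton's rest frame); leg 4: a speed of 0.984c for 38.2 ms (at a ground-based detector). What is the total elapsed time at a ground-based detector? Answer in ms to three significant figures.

Δt = 369 ms

Leg 1: 37.4 ms is already measured at a ground-based detector.
Leg 2: 36.1 ms is already measured at a ground-based detector.
Leg 3: γ = 1/√(1 − 0.9819²) = 1/√0.03587 = 5.280; Δt_3 = 5.280 × 48.7 = 257.1 ms.
Leg 4: 38.2 ms is already measured at a ground-based detector.
Total: 37.40 + 36.10 + 257.1 + 38.20 ms.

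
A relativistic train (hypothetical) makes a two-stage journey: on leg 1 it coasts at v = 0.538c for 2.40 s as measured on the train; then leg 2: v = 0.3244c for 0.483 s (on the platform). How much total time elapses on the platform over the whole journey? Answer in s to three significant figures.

Δt = 3.33 s

Leg 1: γ = 1/√(1 − 0.538²) = 1/√0.7106 = 1.186; Δt_1 = 1.186 × 2.40 = 2.847 s.
Leg 2: 0.483 s is already measured on the platform.
Total: 2.847 + 0.4830 s.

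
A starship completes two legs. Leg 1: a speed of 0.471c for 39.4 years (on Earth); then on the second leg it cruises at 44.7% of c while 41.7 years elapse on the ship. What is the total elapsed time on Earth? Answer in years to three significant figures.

Δt = 86.0 years

Leg 1: 39.4 years is already measured on Earth.
Leg 2: β = 0.447; γ = 1/√(1 − 0.447²) = 1/√0.8002 = 1.118; Δt_2 = 1.118 × 41.7 = 46.62 years.
Total: 39.40 + 46.62 years.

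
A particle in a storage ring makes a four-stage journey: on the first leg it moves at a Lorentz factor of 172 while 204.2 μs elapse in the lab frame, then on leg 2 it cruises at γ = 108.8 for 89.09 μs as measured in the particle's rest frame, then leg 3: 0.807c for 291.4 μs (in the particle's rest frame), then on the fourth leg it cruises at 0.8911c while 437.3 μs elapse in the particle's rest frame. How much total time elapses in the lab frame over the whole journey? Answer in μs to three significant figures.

Δt = 1.14×10⁴ μs

Leg 1: 204.2 μs is already measured in the lab frame.
Leg 2: γ = 108.8; Δt_2 = 108.8 × 89.09 = 9693 μs.
Leg 3: γ = 1/√(1 − 0.807²) = 1/√0.3488 = 1.693; Δt_3 = 1.693 × 291.4 = 493.4 μs.
Leg 4: γ = 1/√(1 − 0.8911²) = 1/√0.2059 = 2.204; Δt_4 = 2.204 × 437.3 = 963.6 μs.
Total: 204.2 + 9693 + 493.4 + 963.6 μs.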